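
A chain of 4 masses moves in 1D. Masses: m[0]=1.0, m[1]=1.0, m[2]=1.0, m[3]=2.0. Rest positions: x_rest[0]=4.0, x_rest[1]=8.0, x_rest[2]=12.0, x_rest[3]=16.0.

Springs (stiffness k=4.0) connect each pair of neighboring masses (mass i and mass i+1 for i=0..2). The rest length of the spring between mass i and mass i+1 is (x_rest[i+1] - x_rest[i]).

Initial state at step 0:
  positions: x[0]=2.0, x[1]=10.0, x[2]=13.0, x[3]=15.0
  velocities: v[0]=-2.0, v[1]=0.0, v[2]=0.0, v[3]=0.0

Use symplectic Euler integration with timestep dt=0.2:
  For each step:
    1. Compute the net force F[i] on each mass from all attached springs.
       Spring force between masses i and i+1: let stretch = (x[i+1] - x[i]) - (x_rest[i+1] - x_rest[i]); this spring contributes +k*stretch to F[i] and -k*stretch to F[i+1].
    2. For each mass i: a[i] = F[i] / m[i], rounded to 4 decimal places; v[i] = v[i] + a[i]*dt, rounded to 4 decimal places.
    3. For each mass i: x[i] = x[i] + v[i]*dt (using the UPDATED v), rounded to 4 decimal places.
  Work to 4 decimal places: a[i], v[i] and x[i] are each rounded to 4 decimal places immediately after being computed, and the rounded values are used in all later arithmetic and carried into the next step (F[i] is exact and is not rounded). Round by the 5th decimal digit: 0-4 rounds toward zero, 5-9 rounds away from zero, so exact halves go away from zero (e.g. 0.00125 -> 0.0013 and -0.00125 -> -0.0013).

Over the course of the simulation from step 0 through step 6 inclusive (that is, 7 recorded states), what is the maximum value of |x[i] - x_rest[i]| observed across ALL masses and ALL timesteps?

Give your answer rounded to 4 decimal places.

Answer: 2.7173

Derivation:
Step 0: x=[2.0000 10.0000 13.0000 15.0000] v=[-2.0000 0.0000 0.0000 0.0000]
Step 1: x=[2.2400 9.2000 12.8400 15.1600] v=[1.2000 -4.0000 -0.8000 0.8000]
Step 2: x=[2.9536 7.8688 12.4688 15.4544] v=[3.5680 -6.6560 -1.8560 1.4720]
Step 3: x=[3.8136 6.4872 11.8393 15.8300] v=[4.3002 -6.9082 -3.1475 1.8778]
Step 4: x=[4.4614 5.5341 10.9920 16.2063] v=[3.2391 -4.7654 -4.2366 1.8815]
Step 5: x=[4.6409 5.2827 10.1057 16.4855] v=[0.8973 -1.2572 -4.4315 1.3958]
Step 6: x=[4.2830 5.7003 9.4685 16.5743] v=[-1.7893 2.0878 -3.1861 0.4439]
Max displacement = 2.7173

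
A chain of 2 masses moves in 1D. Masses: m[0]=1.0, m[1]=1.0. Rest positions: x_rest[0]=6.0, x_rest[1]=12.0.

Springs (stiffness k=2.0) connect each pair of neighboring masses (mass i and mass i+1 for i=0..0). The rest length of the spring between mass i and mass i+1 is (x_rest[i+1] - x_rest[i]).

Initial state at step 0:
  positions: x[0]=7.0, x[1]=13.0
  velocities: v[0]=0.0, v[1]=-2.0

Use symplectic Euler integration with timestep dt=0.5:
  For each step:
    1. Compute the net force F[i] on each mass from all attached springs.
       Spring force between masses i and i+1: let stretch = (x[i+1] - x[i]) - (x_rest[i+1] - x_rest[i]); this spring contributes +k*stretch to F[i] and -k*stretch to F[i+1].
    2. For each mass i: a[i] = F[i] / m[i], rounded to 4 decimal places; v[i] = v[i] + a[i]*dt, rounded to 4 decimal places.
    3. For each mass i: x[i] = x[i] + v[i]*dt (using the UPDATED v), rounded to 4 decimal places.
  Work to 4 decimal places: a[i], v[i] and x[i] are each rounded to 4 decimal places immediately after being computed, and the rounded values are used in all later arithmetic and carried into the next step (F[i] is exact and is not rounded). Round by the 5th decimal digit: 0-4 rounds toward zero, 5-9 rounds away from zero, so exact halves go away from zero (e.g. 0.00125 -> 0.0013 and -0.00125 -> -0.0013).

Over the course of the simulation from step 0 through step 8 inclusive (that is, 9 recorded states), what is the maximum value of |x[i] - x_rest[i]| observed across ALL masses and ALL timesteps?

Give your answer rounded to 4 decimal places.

Step 0: x=[7.0000 13.0000] v=[0.0000 -2.0000]
Step 1: x=[7.0000 12.0000] v=[0.0000 -2.0000]
Step 2: x=[6.5000 11.5000] v=[-1.0000 -1.0000]
Step 3: x=[5.5000 11.5000] v=[-2.0000 0.0000]
Step 4: x=[4.5000 11.5000] v=[-2.0000 0.0000]
Step 5: x=[4.0000 11.0000] v=[-1.0000 -1.0000]
Step 6: x=[4.0000 10.0000] v=[0.0000 -2.0000]
Step 7: x=[4.0000 9.0000] v=[0.0000 -2.0000]
Step 8: x=[3.5000 8.5000] v=[-1.0000 -1.0000]
Max displacement = 3.5000

Answer: 3.5000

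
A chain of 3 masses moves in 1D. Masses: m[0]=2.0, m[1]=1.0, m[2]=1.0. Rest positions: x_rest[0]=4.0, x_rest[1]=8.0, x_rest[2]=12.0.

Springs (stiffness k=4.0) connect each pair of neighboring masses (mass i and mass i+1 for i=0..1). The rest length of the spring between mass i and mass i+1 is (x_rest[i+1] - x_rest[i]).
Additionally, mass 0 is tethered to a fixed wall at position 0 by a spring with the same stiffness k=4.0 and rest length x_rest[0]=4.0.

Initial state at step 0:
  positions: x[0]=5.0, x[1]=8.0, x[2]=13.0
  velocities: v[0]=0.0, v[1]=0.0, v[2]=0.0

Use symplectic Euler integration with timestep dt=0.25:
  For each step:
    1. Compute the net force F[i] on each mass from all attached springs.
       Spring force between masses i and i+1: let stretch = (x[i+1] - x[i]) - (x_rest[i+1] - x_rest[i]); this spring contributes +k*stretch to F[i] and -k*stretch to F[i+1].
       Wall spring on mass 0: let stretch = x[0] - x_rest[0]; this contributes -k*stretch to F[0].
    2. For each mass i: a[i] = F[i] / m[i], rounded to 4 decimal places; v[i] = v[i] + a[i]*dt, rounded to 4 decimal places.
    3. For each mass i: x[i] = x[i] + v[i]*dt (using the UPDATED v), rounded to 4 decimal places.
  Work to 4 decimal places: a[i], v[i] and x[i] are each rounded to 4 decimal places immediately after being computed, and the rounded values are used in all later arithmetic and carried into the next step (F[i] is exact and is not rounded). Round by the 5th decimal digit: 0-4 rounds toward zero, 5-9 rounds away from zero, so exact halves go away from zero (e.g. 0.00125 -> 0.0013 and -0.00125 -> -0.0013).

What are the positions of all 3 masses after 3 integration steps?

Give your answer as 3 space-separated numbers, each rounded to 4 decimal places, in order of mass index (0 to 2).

Step 0: x=[5.0000 8.0000 13.0000] v=[0.0000 0.0000 0.0000]
Step 1: x=[4.7500 8.5000 12.7500] v=[-1.0000 2.0000 -1.0000]
Step 2: x=[4.3750 9.1250 12.4375] v=[-1.5000 2.5000 -1.2500]
Step 3: x=[4.0469 9.3906 12.2969] v=[-1.3125 1.0625 -0.5625]

Answer: 4.0469 9.3906 12.2969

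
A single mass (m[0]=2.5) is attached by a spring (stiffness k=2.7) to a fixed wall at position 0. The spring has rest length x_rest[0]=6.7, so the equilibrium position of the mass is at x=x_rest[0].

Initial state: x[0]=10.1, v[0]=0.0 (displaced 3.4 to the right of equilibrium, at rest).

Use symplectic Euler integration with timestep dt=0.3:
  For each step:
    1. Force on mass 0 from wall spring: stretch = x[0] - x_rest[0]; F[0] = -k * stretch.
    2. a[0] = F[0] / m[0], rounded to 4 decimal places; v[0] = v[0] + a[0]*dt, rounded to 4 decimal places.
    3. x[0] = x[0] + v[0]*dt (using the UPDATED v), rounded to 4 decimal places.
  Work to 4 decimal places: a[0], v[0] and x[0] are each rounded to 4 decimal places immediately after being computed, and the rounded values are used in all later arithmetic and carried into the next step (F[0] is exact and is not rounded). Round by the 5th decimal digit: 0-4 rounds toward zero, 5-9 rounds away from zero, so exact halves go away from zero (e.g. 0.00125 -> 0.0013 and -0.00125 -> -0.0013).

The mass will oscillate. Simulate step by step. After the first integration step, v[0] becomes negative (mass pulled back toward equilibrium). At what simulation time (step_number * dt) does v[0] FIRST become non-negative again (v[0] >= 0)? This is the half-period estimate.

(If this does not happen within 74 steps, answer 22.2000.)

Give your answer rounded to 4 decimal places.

Answer: 3.3000

Derivation:
Step 0: x=[10.1000] v=[0.0000]
Step 1: x=[9.7695] v=[-1.1016]
Step 2: x=[9.1407] v=[-2.0961]
Step 3: x=[8.2746] v=[-2.8869]
Step 4: x=[7.2555] v=[-3.3971]
Step 5: x=[6.1824] v=[-3.5771]
Step 6: x=[5.1596] v=[-3.4094]
Step 7: x=[4.2865] v=[-2.9103]
Step 8: x=[3.6480] v=[-2.1283]
Step 9: x=[3.3062] v=[-1.1394]
Step 10: x=[3.2943] v=[-0.0398]
Step 11: x=[3.6134] v=[1.0637]
First v>=0 after going negative at step 11, time=3.3000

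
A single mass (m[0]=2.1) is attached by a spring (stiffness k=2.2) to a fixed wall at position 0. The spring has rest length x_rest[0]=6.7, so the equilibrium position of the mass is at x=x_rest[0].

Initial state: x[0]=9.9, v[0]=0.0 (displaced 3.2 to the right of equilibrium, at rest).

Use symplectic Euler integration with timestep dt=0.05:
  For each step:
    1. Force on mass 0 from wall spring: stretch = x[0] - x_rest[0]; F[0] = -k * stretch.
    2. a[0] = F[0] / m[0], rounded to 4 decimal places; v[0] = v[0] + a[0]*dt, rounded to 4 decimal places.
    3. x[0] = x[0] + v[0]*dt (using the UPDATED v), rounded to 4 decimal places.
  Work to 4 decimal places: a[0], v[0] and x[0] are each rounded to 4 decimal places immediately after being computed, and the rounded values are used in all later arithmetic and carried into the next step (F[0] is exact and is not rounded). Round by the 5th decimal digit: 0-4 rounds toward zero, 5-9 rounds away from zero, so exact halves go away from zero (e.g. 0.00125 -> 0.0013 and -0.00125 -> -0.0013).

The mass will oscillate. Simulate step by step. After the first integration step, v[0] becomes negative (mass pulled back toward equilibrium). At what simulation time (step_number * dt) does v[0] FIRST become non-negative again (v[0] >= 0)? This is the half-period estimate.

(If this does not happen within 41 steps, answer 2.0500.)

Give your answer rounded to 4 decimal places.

Step 0: x=[9.9000] v=[0.0000]
Step 1: x=[9.8916] v=[-0.1676]
Step 2: x=[9.8749] v=[-0.3348]
Step 3: x=[9.8498] v=[-0.5011]
Step 4: x=[9.8165] v=[-0.6661]
Step 5: x=[9.7750] v=[-0.8293]
Step 6: x=[9.7255] v=[-0.9904]
Step 7: x=[9.6681] v=[-1.1489]
Step 8: x=[9.6029] v=[-1.3044]
Step 9: x=[9.5301] v=[-1.4565]
Step 10: x=[9.4499] v=[-1.6047]
Step 11: x=[9.3625] v=[-1.7487]
Step 12: x=[9.2681] v=[-1.8882]
Step 13: x=[9.1670] v=[-2.0227]
Step 14: x=[9.0594] v=[-2.1519]
Step 15: x=[8.9456] v=[-2.2755]
Step 16: x=[8.8259] v=[-2.3931]
Step 17: x=[8.7007] v=[-2.5045]
Step 18: x=[8.5702] v=[-2.6093]
Step 19: x=[8.4348] v=[-2.7073]
Step 20: x=[8.2949] v=[-2.7982]
Step 21: x=[8.1508] v=[-2.8817]
Step 22: x=[8.0029] v=[-2.9577]
Step 23: x=[7.8516] v=[-3.0259]
Step 24: x=[7.6973] v=[-3.0862]
Step 25: x=[7.5404] v=[-3.1384]
Step 26: x=[7.3813] v=[-3.1824]
Step 27: x=[7.2204] v=[-3.2181]
Step 28: x=[7.0581] v=[-3.2454]
Step 29: x=[6.8949] v=[-3.2642]
Step 30: x=[6.7312] v=[-3.2744]
Step 31: x=[6.5674] v=[-3.2760]
Step 32: x=[6.4039] v=[-3.2691]
Step 33: x=[6.2412] v=[-3.2536]
Step 34: x=[6.0797] v=[-3.2296]
Step 35: x=[5.9198] v=[-3.1971]
Step 36: x=[5.7620] v=[-3.1562]
Step 37: x=[5.6066] v=[-3.1071]
Step 38: x=[5.4541] v=[-3.0498]
Step 39: x=[5.3049] v=[-2.9845]
Step 40: x=[5.1593] v=[-2.9114]
Step 41: x=[5.0178] v=[-2.8307]
v[0] did not become non-negative within 41 steps; using fallback time=2.0500

Answer: 2.0500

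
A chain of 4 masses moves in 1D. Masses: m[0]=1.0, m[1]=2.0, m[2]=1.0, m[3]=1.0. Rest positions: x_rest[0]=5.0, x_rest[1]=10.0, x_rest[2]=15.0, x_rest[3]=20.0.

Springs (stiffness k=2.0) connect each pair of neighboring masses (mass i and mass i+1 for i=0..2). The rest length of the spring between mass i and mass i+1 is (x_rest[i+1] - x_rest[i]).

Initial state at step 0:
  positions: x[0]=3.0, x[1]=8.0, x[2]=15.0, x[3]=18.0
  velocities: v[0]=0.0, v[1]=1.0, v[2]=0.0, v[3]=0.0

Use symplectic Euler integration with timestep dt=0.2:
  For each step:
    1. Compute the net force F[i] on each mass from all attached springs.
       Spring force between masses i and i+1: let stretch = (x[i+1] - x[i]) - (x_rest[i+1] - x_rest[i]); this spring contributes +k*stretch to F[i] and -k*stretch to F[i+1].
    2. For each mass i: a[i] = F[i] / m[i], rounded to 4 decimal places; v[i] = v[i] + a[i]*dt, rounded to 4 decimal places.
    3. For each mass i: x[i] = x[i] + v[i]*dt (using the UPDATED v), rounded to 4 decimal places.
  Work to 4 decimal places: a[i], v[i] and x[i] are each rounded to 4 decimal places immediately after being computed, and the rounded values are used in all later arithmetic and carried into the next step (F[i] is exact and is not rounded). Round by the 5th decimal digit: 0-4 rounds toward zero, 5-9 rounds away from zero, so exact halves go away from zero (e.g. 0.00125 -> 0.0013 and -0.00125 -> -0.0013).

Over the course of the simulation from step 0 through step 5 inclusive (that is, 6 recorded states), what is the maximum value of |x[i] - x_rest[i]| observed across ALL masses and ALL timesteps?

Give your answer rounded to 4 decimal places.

Answer: 2.5023

Derivation:
Step 0: x=[3.0000 8.0000 15.0000 18.0000] v=[0.0000 1.0000 0.0000 0.0000]
Step 1: x=[3.0000 8.2800 14.6800 18.1600] v=[0.0000 1.4000 -1.6000 0.8000]
Step 2: x=[3.0224 8.6048 14.1264 18.4416] v=[0.1120 1.6240 -2.7680 1.4080]
Step 3: x=[3.0914 8.9272 13.4763 18.7780] v=[0.3450 1.6118 -3.2506 1.6819]
Step 4: x=[3.2273 9.1981 12.8864 19.0902] v=[0.6793 1.3545 -2.9496 1.5612]
Step 5: x=[3.4408 9.3777 12.4977 19.3061] v=[1.0676 0.8980 -1.9434 1.0797]
Max displacement = 2.5023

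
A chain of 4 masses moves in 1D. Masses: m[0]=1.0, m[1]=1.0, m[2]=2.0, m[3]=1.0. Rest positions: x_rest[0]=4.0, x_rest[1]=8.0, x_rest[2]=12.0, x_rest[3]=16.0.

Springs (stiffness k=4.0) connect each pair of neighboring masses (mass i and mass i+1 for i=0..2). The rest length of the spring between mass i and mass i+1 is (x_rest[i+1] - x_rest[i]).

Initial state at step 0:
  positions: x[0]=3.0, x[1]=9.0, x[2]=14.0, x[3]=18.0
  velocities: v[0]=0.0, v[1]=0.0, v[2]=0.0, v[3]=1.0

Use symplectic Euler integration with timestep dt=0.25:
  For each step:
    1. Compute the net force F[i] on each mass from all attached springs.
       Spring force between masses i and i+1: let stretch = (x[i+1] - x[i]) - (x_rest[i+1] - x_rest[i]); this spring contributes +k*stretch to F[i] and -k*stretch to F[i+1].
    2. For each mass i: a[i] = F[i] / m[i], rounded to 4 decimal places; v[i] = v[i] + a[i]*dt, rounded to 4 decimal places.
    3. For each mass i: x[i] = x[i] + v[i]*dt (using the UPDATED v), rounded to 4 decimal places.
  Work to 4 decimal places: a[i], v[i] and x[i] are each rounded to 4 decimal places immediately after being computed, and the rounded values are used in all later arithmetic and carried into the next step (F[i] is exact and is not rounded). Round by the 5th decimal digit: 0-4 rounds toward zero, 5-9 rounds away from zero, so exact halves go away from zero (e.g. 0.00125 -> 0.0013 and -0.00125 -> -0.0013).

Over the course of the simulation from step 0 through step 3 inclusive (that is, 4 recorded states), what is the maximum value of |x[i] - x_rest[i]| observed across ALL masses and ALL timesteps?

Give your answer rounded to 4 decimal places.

Answer: 2.4063

Derivation:
Step 0: x=[3.0000 9.0000 14.0000 18.0000] v=[0.0000 0.0000 0.0000 1.0000]
Step 1: x=[3.5000 8.7500 13.8750 18.2500] v=[2.0000 -1.0000 -0.5000 1.0000]
Step 2: x=[4.3125 8.4688 13.6563 18.4063] v=[3.2500 -1.1250 -0.8750 0.6250]
Step 3: x=[5.1641 8.4454 13.3829 18.3751] v=[3.4063 -0.0938 -1.0938 -0.1250]
Max displacement = 2.4063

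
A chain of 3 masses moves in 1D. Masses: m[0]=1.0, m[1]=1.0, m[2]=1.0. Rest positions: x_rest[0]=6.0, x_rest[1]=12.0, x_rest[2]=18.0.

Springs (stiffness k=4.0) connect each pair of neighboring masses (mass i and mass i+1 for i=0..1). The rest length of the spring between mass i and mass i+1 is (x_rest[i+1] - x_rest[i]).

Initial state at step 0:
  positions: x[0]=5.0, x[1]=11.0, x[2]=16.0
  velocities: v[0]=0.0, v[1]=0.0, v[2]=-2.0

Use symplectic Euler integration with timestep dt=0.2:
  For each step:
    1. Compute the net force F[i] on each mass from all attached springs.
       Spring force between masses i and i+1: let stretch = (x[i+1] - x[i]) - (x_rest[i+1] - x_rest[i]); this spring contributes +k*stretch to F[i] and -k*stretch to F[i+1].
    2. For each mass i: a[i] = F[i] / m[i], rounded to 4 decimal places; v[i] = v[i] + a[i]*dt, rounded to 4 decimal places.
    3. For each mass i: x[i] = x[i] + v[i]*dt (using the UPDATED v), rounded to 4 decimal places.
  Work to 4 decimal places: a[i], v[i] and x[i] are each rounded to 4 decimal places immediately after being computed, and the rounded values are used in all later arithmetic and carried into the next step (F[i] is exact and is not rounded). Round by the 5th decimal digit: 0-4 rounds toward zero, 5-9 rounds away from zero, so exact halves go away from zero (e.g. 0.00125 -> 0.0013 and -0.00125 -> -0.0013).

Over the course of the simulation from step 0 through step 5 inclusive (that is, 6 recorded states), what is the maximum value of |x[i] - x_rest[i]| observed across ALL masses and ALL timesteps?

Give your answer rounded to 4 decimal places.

Answer: 2.3393

Derivation:
Step 0: x=[5.0000 11.0000 16.0000] v=[0.0000 0.0000 -2.0000]
Step 1: x=[5.0000 10.8400 15.7600] v=[0.0000 -0.8000 -1.2000]
Step 2: x=[4.9744 10.5328 15.6928] v=[-0.1280 -1.5360 -0.3360]
Step 3: x=[4.8781 10.1619 15.7600] v=[-0.4813 -1.8547 0.3360]
Step 4: x=[4.6672 9.8412 15.8915] v=[-1.0543 -1.6033 0.6575]
Step 5: x=[4.3242 9.6607 16.0150] v=[-1.7151 -0.9023 0.6173]
Max displacement = 2.3393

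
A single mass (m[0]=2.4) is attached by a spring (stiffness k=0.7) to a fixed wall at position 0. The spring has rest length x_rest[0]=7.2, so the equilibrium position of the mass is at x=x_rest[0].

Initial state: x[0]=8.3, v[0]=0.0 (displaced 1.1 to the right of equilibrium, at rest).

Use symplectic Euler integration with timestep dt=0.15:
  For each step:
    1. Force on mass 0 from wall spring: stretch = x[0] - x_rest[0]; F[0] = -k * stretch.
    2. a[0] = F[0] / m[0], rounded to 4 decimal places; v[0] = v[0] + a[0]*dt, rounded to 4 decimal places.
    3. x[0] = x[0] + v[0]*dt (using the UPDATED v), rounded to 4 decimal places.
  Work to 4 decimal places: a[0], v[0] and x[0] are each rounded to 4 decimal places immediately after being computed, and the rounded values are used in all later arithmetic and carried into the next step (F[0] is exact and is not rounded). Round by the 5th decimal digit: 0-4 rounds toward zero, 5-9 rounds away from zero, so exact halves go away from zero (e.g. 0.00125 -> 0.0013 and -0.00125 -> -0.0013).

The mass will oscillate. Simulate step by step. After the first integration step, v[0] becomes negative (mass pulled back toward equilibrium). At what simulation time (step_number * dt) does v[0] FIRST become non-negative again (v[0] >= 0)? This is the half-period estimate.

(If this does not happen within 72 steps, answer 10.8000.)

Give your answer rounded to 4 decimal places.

Step 0: x=[8.3000] v=[0.0000]
Step 1: x=[8.2928] v=[-0.0481]
Step 2: x=[8.2784] v=[-0.0959]
Step 3: x=[8.2569] v=[-0.1431]
Step 4: x=[8.2285] v=[-0.1893]
Step 5: x=[8.1934] v=[-0.2343]
Step 6: x=[8.1517] v=[-0.2778]
Step 7: x=[8.1038] v=[-0.3194]
Step 8: x=[8.0500] v=[-0.3589]
Step 9: x=[7.9906] v=[-0.3961]
Step 10: x=[7.9260] v=[-0.4307]
Step 11: x=[7.8566] v=[-0.4625]
Step 12: x=[7.7829] v=[-0.4912]
Step 13: x=[7.7054] v=[-0.5167]
Step 14: x=[7.6246] v=[-0.5388]
Step 15: x=[7.5410] v=[-0.5574]
Step 16: x=[7.4552] v=[-0.5723]
Step 17: x=[7.3677] v=[-0.5835]
Step 18: x=[7.2791] v=[-0.5908]
Step 19: x=[7.1900] v=[-0.5943]
Step 20: x=[7.1009] v=[-0.5939]
Step 21: x=[7.0125] v=[-0.5896]
Step 22: x=[6.9253] v=[-0.5814]
Step 23: x=[6.8399] v=[-0.5694]
Step 24: x=[6.7568] v=[-0.5537]
Step 25: x=[6.6767] v=[-0.5343]
Step 26: x=[6.6000] v=[-0.5114]
Step 27: x=[6.5272] v=[-0.4852]
Step 28: x=[6.4588] v=[-0.4558]
Step 29: x=[6.3953] v=[-0.4234]
Step 30: x=[6.3371] v=[-0.3882]
Step 31: x=[6.2845] v=[-0.3504]
Step 32: x=[6.2379] v=[-0.3104]
Step 33: x=[6.1977] v=[-0.2683]
Step 34: x=[6.1640] v=[-0.2245]
Step 35: x=[6.1371] v=[-0.1792]
Step 36: x=[6.1172] v=[-0.1327]
Step 37: x=[6.1044] v=[-0.0853]
Step 38: x=[6.0988] v=[-0.0374]
Step 39: x=[6.1004] v=[0.0108]
First v>=0 after going negative at step 39, time=5.8500

Answer: 5.8500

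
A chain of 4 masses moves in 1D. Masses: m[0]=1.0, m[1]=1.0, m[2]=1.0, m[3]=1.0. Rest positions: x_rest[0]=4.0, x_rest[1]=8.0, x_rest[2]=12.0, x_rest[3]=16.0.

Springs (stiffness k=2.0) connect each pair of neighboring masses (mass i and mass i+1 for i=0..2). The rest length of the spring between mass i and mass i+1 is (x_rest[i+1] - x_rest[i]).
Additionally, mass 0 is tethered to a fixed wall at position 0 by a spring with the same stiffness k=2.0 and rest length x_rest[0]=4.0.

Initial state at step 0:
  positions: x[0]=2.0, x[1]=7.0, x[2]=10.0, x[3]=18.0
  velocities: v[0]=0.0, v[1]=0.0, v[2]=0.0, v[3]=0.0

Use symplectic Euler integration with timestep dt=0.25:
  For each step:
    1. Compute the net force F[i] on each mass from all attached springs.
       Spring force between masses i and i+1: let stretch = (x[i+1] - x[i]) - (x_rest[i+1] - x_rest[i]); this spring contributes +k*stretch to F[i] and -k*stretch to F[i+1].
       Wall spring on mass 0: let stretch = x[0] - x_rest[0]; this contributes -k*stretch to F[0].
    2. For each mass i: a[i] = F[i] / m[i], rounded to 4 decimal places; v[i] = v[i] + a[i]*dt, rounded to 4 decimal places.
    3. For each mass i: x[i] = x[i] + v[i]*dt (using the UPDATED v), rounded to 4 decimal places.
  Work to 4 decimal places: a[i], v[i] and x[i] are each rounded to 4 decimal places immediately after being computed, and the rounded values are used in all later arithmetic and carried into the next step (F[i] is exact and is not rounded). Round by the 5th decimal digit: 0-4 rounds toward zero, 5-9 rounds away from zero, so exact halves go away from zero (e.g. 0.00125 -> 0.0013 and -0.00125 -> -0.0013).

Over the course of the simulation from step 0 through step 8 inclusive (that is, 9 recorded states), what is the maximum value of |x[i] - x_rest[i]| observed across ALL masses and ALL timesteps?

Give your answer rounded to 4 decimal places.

Answer: 2.6260

Derivation:
Step 0: x=[2.0000 7.0000 10.0000 18.0000] v=[0.0000 0.0000 0.0000 0.0000]
Step 1: x=[2.3750 6.7500 10.6250 17.5000] v=[1.5000 -1.0000 2.5000 -2.0000]
Step 2: x=[3.0000 6.4375 11.6250 16.6406] v=[2.5000 -1.2500 4.0000 -3.4375]
Step 3: x=[3.6797 6.3438 12.6035 15.6543] v=[2.7188 -0.3750 3.9141 -3.9453]
Step 4: x=[4.2325 6.6995 13.1809 14.7866] v=[2.2110 1.4228 2.3097 -3.4707]
Step 5: x=[4.5646 7.5570 13.1489 14.2182] v=[1.3283 3.4300 -0.1282 -2.2736]
Step 6: x=[4.7002 8.7395 12.5515 14.0161] v=[0.5422 4.7298 -2.3895 -0.8083]
Step 7: x=[4.7532 9.8936 11.6607 14.1310] v=[0.2118 4.6162 -3.5632 0.4594]
Step 8: x=[4.8546 10.6260 10.8578 14.4371] v=[0.4054 2.9296 -3.2116 1.2243]
Max displacement = 2.6260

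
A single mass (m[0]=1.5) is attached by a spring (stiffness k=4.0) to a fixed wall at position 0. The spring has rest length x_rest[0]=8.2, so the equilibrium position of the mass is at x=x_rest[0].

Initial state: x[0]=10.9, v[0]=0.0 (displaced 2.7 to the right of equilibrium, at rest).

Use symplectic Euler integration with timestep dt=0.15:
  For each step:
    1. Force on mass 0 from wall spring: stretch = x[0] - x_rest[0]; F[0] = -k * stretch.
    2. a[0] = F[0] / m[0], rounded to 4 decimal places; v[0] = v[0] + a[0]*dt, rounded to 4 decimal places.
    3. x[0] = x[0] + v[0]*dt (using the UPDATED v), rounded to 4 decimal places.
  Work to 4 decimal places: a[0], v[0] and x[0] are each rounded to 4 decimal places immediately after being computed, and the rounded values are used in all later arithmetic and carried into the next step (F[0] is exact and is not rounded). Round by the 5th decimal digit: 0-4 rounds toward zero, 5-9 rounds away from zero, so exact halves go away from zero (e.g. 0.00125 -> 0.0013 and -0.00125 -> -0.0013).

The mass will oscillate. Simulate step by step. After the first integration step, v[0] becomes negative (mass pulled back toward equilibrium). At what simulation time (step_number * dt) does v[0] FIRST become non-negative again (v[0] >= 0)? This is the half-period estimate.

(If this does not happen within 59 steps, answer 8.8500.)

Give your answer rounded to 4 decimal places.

Step 0: x=[10.9000] v=[0.0000]
Step 1: x=[10.7380] v=[-1.0800]
Step 2: x=[10.4237] v=[-2.0952]
Step 3: x=[9.9760] v=[-2.9847]
Step 4: x=[9.4217] v=[-3.6951]
Step 5: x=[8.7941] v=[-4.1838]
Step 6: x=[8.1309] v=[-4.4214]
Step 7: x=[7.4718] v=[-4.3938]
Step 8: x=[6.8564] v=[-4.1025]
Step 9: x=[6.3216] v=[-3.5651]
Step 10: x=[5.8995] v=[-2.8137]
Step 11: x=[5.6155] v=[-1.8935]
Step 12: x=[5.4865] v=[-0.8597]
Step 13: x=[5.5204] v=[0.2257]
First v>=0 after going negative at step 13, time=1.9500

Answer: 1.9500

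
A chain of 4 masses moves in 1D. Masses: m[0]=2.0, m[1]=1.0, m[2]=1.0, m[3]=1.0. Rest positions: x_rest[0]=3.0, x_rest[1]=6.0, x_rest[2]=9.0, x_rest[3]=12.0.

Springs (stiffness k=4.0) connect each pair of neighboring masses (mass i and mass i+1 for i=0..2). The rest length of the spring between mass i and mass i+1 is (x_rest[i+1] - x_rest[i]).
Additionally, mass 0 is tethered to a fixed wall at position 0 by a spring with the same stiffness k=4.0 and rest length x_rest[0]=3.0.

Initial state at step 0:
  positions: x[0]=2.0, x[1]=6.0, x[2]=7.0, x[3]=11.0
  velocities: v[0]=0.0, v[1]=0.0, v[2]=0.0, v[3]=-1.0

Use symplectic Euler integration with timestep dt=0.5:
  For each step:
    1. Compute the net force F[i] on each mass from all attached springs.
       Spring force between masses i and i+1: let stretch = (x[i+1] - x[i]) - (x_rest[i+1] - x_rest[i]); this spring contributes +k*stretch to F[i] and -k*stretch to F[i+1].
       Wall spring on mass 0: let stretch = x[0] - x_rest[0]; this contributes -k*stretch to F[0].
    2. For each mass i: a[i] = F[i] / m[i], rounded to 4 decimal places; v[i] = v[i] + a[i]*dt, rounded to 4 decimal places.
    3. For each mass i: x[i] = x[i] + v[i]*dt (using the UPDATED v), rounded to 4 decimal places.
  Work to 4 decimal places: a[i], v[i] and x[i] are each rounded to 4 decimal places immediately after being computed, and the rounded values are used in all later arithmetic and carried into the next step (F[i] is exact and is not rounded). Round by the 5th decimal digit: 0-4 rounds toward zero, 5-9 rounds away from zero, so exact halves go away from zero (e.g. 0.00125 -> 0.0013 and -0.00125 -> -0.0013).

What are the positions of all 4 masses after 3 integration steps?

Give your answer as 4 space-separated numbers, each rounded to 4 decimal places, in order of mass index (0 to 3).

Answer: 3.0000 5.0000 8.5000 10.5000

Derivation:
Step 0: x=[2.0000 6.0000 7.0000 11.0000] v=[0.0000 0.0000 0.0000 -1.0000]
Step 1: x=[3.0000 3.0000 10.0000 9.5000] v=[2.0000 -6.0000 6.0000 -3.0000]
Step 2: x=[2.5000 7.0000 5.5000 11.5000] v=[-1.0000 8.0000 -9.0000 4.0000]
Step 3: x=[3.0000 5.0000 8.5000 10.5000] v=[1.0000 -4.0000 6.0000 -2.0000]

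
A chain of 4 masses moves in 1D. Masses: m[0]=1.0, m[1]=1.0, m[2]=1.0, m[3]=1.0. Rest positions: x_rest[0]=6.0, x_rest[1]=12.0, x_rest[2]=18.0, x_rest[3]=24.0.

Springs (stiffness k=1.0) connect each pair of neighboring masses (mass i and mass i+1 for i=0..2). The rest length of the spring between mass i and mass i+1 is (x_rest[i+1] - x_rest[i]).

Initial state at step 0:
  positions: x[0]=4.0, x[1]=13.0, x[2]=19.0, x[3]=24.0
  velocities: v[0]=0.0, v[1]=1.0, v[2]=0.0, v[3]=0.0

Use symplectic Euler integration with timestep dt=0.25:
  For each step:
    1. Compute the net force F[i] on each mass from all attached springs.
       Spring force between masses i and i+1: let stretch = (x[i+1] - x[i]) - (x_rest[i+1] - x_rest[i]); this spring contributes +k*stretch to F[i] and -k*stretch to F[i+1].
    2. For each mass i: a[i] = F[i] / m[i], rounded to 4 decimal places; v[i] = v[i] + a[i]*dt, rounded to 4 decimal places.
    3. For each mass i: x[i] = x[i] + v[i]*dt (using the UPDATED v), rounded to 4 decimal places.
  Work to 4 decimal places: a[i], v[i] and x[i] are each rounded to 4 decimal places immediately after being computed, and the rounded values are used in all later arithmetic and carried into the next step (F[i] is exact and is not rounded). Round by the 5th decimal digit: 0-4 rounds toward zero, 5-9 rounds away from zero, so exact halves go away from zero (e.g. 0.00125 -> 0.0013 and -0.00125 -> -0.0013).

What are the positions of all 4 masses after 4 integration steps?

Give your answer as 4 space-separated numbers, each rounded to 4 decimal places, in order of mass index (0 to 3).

Answer: 5.6861 12.2786 18.5184 24.5169

Derivation:
Step 0: x=[4.0000 13.0000 19.0000 24.0000] v=[0.0000 1.0000 0.0000 0.0000]
Step 1: x=[4.1875 13.0625 18.9375 24.0625] v=[0.7500 0.2500 -0.2500 0.2500]
Step 2: x=[4.5547 12.9375 18.8281 24.1797] v=[1.4688 -0.5000 -0.4375 0.4688]
Step 3: x=[5.0708 12.6567 18.6850 24.3374] v=[2.0645 -1.1231 -0.5723 0.6309]
Step 4: x=[5.6861 12.2786 18.5184 24.5169] v=[2.4610 -1.5125 -0.6663 0.7178]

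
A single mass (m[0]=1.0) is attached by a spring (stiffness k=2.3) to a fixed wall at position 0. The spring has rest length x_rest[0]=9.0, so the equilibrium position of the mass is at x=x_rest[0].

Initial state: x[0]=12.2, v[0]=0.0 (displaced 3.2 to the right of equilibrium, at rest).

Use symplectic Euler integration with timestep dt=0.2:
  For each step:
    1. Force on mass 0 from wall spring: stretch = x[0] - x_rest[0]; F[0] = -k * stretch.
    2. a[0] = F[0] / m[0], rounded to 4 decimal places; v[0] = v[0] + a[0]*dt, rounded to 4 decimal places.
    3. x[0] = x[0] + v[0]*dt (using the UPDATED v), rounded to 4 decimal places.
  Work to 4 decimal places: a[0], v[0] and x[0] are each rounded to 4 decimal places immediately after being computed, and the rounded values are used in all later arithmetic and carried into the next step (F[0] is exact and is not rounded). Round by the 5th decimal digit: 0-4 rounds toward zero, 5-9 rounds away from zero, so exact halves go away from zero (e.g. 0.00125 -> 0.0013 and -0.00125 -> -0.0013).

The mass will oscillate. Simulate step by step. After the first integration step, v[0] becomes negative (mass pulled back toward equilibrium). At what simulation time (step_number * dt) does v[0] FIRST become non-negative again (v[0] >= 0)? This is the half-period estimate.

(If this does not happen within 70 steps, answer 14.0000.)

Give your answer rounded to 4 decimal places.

Step 0: x=[12.2000] v=[0.0000]
Step 1: x=[11.9056] v=[-1.4720]
Step 2: x=[11.3439] v=[-2.8086]
Step 3: x=[10.5665] v=[-3.8868]
Step 4: x=[9.6450] v=[-4.6074]
Step 5: x=[8.6642] v=[-4.9041]
Step 6: x=[7.7143] v=[-4.7496]
Step 7: x=[6.8827] v=[-4.1582]
Step 8: x=[6.2459] v=[-3.1842]
Step 9: x=[5.8624] v=[-1.9173]
Step 10: x=[5.7676] v=[-0.4740]
Step 11: x=[5.9702] v=[1.0129]
First v>=0 after going negative at step 11, time=2.2000

Answer: 2.2000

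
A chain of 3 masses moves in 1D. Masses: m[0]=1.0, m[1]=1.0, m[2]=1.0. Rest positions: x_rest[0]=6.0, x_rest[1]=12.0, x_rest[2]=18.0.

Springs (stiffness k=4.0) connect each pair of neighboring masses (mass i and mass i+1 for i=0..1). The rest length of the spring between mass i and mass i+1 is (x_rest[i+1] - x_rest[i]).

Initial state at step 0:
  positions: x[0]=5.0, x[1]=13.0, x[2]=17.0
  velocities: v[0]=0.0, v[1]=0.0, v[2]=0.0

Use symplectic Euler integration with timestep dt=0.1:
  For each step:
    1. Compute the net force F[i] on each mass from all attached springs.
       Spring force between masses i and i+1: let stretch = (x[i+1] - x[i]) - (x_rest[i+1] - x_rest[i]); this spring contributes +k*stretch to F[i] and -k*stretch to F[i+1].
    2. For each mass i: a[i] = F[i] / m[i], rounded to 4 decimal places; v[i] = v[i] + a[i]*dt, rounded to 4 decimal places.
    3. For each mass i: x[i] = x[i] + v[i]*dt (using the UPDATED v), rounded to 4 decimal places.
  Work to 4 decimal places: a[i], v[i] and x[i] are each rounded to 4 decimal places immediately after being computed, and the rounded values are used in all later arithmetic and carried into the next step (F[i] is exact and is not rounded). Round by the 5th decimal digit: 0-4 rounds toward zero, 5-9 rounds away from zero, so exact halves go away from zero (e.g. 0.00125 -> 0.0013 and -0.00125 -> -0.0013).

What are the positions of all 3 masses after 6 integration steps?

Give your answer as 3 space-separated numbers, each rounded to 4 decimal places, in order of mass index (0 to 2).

Step 0: x=[5.0000 13.0000 17.0000] v=[0.0000 0.0000 0.0000]
Step 1: x=[5.0800 12.8400 17.0800] v=[0.8000 -1.6000 0.8000]
Step 2: x=[5.2304 12.5392 17.2304] v=[1.5040 -3.0080 1.5040]
Step 3: x=[5.4332 12.1337 17.4332] v=[2.0275 -4.0550 2.0275]
Step 4: x=[5.6640 11.6722 17.6640] v=[2.3077 -4.6154 2.3077]
Step 5: x=[5.8951 11.2100 17.8951] v=[2.3110 -4.6220 2.3110]
Step 6: x=[6.0988 10.8026 18.0988] v=[2.0370 -4.0739 2.0370]

Answer: 6.0988 10.8026 18.0988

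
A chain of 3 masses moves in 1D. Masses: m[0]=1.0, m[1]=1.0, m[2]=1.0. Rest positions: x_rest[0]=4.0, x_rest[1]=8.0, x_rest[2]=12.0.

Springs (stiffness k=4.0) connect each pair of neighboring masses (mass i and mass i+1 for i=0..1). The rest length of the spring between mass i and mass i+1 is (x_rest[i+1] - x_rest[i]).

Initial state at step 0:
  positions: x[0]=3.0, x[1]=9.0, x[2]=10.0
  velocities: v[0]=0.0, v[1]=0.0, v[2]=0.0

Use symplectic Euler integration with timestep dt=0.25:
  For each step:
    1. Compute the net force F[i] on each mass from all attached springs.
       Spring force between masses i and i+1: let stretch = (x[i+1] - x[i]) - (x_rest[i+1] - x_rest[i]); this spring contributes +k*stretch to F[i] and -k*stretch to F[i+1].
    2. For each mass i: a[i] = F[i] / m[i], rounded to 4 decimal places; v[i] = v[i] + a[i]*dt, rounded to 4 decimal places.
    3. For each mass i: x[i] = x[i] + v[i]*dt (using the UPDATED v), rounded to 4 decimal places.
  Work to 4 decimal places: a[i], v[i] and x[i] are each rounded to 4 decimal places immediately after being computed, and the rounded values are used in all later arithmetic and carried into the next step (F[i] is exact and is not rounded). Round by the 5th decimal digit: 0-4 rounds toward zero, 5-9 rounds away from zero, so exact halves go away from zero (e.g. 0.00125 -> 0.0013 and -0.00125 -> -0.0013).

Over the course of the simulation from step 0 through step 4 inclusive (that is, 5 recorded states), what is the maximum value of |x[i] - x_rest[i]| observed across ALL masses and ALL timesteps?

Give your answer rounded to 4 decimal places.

Answer: 2.5156

Derivation:
Step 0: x=[3.0000 9.0000 10.0000] v=[0.0000 0.0000 0.0000]
Step 1: x=[3.5000 7.7500 10.7500] v=[2.0000 -5.0000 3.0000]
Step 2: x=[4.0625 6.1875 11.7500] v=[2.2500 -6.2500 4.0000]
Step 3: x=[4.1563 5.4844 12.3594] v=[0.3750 -2.8125 2.4375]
Step 4: x=[3.5821 6.1680 12.2500] v=[-2.2969 2.7344 -0.4375]
Max displacement = 2.5156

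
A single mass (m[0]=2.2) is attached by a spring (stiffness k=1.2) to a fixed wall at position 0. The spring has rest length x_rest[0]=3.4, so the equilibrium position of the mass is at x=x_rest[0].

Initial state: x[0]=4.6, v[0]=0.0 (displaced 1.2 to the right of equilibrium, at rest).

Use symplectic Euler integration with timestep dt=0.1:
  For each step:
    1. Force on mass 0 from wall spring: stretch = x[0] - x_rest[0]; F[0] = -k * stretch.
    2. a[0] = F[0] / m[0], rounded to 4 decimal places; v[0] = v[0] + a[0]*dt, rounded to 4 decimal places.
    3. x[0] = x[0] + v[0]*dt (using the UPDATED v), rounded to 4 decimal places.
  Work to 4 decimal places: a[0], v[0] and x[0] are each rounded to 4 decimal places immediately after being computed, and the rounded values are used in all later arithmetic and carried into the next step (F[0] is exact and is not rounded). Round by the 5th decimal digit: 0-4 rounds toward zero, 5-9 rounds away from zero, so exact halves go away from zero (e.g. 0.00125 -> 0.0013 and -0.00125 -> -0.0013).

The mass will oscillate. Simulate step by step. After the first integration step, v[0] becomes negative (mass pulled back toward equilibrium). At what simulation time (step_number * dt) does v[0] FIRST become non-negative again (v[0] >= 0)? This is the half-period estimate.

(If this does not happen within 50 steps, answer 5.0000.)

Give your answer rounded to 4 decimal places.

Step 0: x=[4.6000] v=[0.0000]
Step 1: x=[4.5935] v=[-0.0655]
Step 2: x=[4.5804] v=[-0.1306]
Step 3: x=[4.5609] v=[-0.1950]
Step 4: x=[4.5351] v=[-0.2583]
Step 5: x=[4.5031] v=[-0.3202]
Step 6: x=[4.4651] v=[-0.3804]
Step 7: x=[4.4213] v=[-0.4385]
Step 8: x=[4.3719] v=[-0.4942]
Step 9: x=[4.3172] v=[-0.5472]
Step 10: x=[4.2575] v=[-0.5972]
Step 11: x=[4.1931] v=[-0.6440]
Step 12: x=[4.1244] v=[-0.6873]
Step 13: x=[4.0517] v=[-0.7268]
Step 14: x=[3.9755] v=[-0.7624]
Step 15: x=[3.8961] v=[-0.7938]
Step 16: x=[3.8140] v=[-0.8209]
Step 17: x=[3.7297] v=[-0.8435]
Step 18: x=[3.6436] v=[-0.8615]
Step 19: x=[3.5561] v=[-0.8748]
Step 20: x=[3.4678] v=[-0.8833]
Step 21: x=[3.3791] v=[-0.8870]
Step 22: x=[3.2905] v=[-0.8859]
Step 23: x=[3.2025] v=[-0.8799]
Step 24: x=[3.1156] v=[-0.8691]
Step 25: x=[3.0302] v=[-0.8536]
Step 26: x=[2.9469] v=[-0.8334]
Step 27: x=[2.8660] v=[-0.8087]
Step 28: x=[2.7880] v=[-0.7796]
Step 29: x=[2.7134] v=[-0.7462]
Step 30: x=[2.6425] v=[-0.7088]
Step 31: x=[2.5758] v=[-0.6675]
Step 32: x=[2.5136] v=[-0.6225]
Step 33: x=[2.4562] v=[-0.5742]
Step 34: x=[2.4039] v=[-0.5227]
Step 35: x=[2.3571] v=[-0.4684]
Step 36: x=[2.3160] v=[-0.4115]
Step 37: x=[2.2808] v=[-0.3524]
Step 38: x=[2.2517] v=[-0.2914]
Step 39: x=[2.2288] v=[-0.2288]
Step 40: x=[2.2123] v=[-0.1649]
Step 41: x=[2.2023] v=[-0.1001]
Step 42: x=[2.1988] v=[-0.0348]
Step 43: x=[2.2019] v=[0.0307]
First v>=0 after going negative at step 43, time=4.3000

Answer: 4.3000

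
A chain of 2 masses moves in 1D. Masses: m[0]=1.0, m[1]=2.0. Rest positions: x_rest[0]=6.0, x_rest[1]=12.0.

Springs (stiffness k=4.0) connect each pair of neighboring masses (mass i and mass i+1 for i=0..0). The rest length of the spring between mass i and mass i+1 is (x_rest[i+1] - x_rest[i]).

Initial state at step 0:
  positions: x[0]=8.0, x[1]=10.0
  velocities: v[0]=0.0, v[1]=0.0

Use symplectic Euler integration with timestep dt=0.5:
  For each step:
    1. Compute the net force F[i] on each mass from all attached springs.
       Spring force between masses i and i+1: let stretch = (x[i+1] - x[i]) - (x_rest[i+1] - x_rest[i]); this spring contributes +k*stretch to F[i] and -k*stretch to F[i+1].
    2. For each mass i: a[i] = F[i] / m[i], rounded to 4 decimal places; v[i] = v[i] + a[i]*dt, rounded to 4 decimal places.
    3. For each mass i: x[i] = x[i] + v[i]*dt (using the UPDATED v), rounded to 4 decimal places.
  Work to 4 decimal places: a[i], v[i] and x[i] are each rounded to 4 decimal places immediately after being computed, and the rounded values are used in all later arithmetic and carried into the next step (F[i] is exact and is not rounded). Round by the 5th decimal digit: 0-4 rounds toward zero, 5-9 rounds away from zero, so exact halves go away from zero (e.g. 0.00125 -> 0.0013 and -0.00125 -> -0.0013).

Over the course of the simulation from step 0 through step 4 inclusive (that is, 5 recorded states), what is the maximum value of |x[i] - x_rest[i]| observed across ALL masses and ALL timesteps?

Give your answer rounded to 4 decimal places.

Step 0: x=[8.0000 10.0000] v=[0.0000 0.0000]
Step 1: x=[4.0000 12.0000] v=[-8.0000 4.0000]
Step 2: x=[2.0000 13.0000] v=[-4.0000 2.0000]
Step 3: x=[5.0000 11.5000] v=[6.0000 -3.0000]
Step 4: x=[8.5000 9.7500] v=[7.0000 -3.5000]
Max displacement = 4.0000

Answer: 4.0000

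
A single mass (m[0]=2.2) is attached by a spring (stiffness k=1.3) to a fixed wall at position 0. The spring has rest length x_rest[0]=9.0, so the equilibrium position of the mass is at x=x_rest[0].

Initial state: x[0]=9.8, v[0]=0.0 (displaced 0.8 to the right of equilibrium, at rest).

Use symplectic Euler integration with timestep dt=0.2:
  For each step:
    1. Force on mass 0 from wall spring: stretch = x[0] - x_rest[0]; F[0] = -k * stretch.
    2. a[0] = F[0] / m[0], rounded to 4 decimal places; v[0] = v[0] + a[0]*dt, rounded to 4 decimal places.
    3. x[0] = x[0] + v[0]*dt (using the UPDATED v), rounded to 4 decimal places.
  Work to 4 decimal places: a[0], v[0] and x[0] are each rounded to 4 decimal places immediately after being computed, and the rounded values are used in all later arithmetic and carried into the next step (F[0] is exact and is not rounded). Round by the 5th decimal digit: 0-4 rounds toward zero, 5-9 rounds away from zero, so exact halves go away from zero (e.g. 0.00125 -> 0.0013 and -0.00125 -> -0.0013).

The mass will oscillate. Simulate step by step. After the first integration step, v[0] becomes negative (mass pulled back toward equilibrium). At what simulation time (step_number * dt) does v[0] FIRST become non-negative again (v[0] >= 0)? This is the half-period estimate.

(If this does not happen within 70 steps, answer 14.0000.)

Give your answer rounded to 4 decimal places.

Answer: 4.2000

Derivation:
Step 0: x=[9.8000] v=[0.0000]
Step 1: x=[9.7811] v=[-0.0945]
Step 2: x=[9.7437] v=[-0.1868]
Step 3: x=[9.6888] v=[-0.2747]
Step 4: x=[9.6176] v=[-0.3561]
Step 5: x=[9.5318] v=[-0.4291]
Step 6: x=[9.4334] v=[-0.4919]
Step 7: x=[9.3248] v=[-0.5431]
Step 8: x=[9.2085] v=[-0.5815]
Step 9: x=[9.0873] v=[-0.6061]
Step 10: x=[8.9640] v=[-0.6164]
Step 11: x=[8.8416] v=[-0.6121]
Step 12: x=[8.7229] v=[-0.5934]
Step 13: x=[8.6108] v=[-0.5607]
Step 14: x=[8.5079] v=[-0.5147]
Step 15: x=[8.4166] v=[-0.4565]
Step 16: x=[8.3391] v=[-0.3876]
Step 17: x=[8.2772] v=[-0.3095]
Step 18: x=[8.2324] v=[-0.2241]
Step 19: x=[8.2057] v=[-0.1334]
Step 20: x=[8.1978] v=[-0.0395]
Step 21: x=[8.2089] v=[0.0553]
First v>=0 after going negative at step 21, time=4.2000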